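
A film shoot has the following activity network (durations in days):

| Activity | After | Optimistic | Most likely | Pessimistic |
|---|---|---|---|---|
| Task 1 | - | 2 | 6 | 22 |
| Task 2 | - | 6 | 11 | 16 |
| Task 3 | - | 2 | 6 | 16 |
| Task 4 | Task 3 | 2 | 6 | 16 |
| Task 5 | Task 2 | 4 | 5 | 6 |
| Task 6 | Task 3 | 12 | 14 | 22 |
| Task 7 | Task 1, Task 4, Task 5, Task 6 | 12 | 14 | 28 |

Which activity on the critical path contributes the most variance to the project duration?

Task 7

te_Task 1 = (2 + 4·6 + 22)/6 = 48/6 = 8; σ²_Task 1 = ((22−2)/6)² = 11.111
te_Task 2 = (6 + 4·11 + 16)/6 = 66/6 = 11; σ²_Task 2 = ((16−6)/6)² = 2.778
te_Task 3 = (2 + 4·6 + 16)/6 = 42/6 = 7; σ²_Task 3 = ((16−2)/6)² = 5.444
te_Task 4 = (2 + 4·6 + 16)/6 = 42/6 = 7; σ²_Task 4 = ((16−2)/6)² = 5.444
te_Task 5 = (4 + 4·5 + 6)/6 = 30/6 = 5; σ²_Task 5 = ((6−4)/6)² = 0.111
te_Task 6 = (12 + 4·14 + 22)/6 = 90/6 = 15; σ²_Task 6 = ((22−12)/6)² = 2.778
te_Task 7 = (12 + 4·14 + 28)/6 = 96/6 = 16; σ²_Task 7 = ((28−12)/6)² = 7.111

Forward pass:
ES_Task 1 = 0; EF_Task 1 = 8
ES_Task 2 = 0; EF_Task 2 = 11
ES_Task 3 = 0; EF_Task 3 = 7
ES_Task 4 = 7; EF_Task 4 = 7+7 = 14
ES_Task 5 = 11; EF_Task 5 = 11+5 = 16
ES_Task 6 = 7; EF_Task 6 = 7+15 = 22
ES_Task 7 = max(EF_Task 1=8, EF_Task 4=14, EF_Task 5=16, EF_Task 6=22) = 22; EF_Task 7 = 22+16 = 38
Expected project duration μ = 38 days. Critical path: Task 3 → Task 6 → Task 7.

Variances on critical path: σ²_Task 3=5.444, σ²_Task 6=2.778, σ²_Task 7=7.111.
Largest is σ²_Task 7 = 7.111.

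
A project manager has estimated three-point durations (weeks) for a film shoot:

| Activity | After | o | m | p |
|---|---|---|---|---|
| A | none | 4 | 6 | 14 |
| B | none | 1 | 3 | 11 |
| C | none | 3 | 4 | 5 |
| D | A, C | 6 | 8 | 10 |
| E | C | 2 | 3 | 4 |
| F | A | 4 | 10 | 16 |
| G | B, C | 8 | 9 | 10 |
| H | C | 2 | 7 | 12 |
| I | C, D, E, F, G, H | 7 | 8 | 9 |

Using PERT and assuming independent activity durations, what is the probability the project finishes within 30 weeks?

0.972

te_A = (4 + 4·6 + 14)/6 = 42/6 = 7; σ²_A = ((14−4)/6)² = 2.778
te_B = (1 + 4·3 + 11)/6 = 24/6 = 4; σ²_B = ((11−1)/6)² = 2.778
te_C = (3 + 4·4 + 5)/6 = 24/6 = 4; σ²_C = ((5−3)/6)² = 0.111
te_D = (6 + 4·8 + 10)/6 = 48/6 = 8; σ²_D = ((10−6)/6)² = 0.444
te_E = (2 + 4·3 + 4)/6 = 18/6 = 3; σ²_E = ((4−2)/6)² = 0.111
te_F = (4 + 4·10 + 16)/6 = 60/6 = 10; σ²_F = ((16−4)/6)² = 4.000
te_G = (8 + 4·9 + 10)/6 = 54/6 = 9; σ²_G = ((10−8)/6)² = 0.111
te_H = (2 + 4·7 + 12)/6 = 42/6 = 7; σ²_H = ((12−2)/6)² = 2.778
te_I = (7 + 4·8 + 9)/6 = 48/6 = 8; σ²_I = ((9−7)/6)² = 0.111

Forward pass:
ES_A = 0; EF_A = 7
ES_B = 0; EF_B = 4
ES_C = 0; EF_C = 4
ES_D = max(EF_A=7, EF_C=4) = 7; EF_D = 7+8 = 15
ES_E = 4; EF_E = 4+3 = 7
ES_F = 7; EF_F = 7+10 = 17
ES_G = max(EF_B=4, EF_C=4) = 4; EF_G = 4+9 = 13
ES_H = 4; EF_H = 4+7 = 11
ES_I = max(EF_C=4, EF_D=15, EF_E=7, EF_F=17, EF_G=13, EF_H=11) = 17; EF_I = 17+8 = 25
Expected project duration μ = 25 weeks. Critical path: A → F → I.

Variance along critical path = 2.778 + 4.000 + 0.111 = 6.889; σ = √6.889 = 2.625 weeks.
Z = (30 − 25) / 2.625 = 1.905
P(T ≤ 30) = Φ(1.905) ≈ 0.972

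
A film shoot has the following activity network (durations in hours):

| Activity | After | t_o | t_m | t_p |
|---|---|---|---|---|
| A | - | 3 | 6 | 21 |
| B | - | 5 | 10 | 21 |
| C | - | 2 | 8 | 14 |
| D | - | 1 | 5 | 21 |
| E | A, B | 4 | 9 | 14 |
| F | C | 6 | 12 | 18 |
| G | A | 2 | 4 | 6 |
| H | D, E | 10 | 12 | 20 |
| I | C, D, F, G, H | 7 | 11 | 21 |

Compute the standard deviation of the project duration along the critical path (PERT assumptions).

4.26 hours

te_A = (3 + 4·6 + 21)/6 = 48/6 = 8; σ²_A = ((21−3)/6)² = 9.000
te_B = (5 + 4·10 + 21)/6 = 66/6 = 11; σ²_B = ((21−5)/6)² = 7.111
te_C = (2 + 4·8 + 14)/6 = 48/6 = 8; σ²_C = ((14−2)/6)² = 4.000
te_D = (1 + 4·5 + 21)/6 = 42/6 = 7; σ²_D = ((21−1)/6)² = 11.111
te_E = (4 + 4·9 + 14)/6 = 54/6 = 9; σ²_E = ((14−4)/6)² = 2.778
te_F = (6 + 4·12 + 18)/6 = 72/6 = 12; σ²_F = ((18−6)/6)² = 4.000
te_G = (2 + 4·4 + 6)/6 = 24/6 = 4; σ²_G = ((6−2)/6)² = 0.444
te_H = (10 + 4·12 + 20)/6 = 78/6 = 13; σ²_H = ((20−10)/6)² = 2.778
te_I = (7 + 4·11 + 21)/6 = 72/6 = 12; σ²_I = ((21−7)/6)² = 5.444

Forward pass:
ES_A = 0; EF_A = 8
ES_B = 0; EF_B = 11
ES_C = 0; EF_C = 8
ES_D = 0; EF_D = 7
ES_E = max(EF_A=8, EF_B=11) = 11; EF_E = 11+9 = 20
ES_F = 8; EF_F = 8+12 = 20
ES_G = 8; EF_G = 8+4 = 12
ES_H = max(EF_D=7, EF_E=20) = 20; EF_H = 20+13 = 33
ES_I = max(EF_C=8, EF_D=7, EF_F=20, EF_G=12, EF_H=33) = 33; EF_I = 33+12 = 45
Expected project duration μ = 45 hours. Critical path: B → E → H → I.

Variance along critical path = 7.111 + 2.778 + 2.778 + 5.444 = 18.111
σ = √18.111 = 4.256 hours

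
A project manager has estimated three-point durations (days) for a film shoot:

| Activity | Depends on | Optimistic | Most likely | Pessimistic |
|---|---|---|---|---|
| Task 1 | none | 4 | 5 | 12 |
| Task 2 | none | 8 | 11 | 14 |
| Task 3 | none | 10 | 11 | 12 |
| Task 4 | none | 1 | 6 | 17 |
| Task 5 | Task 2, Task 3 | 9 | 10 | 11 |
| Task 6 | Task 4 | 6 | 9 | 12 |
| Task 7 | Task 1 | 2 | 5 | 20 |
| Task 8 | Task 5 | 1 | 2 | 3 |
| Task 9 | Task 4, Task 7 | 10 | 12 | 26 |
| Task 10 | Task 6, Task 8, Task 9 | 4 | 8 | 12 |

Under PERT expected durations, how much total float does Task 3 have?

4 days

te_Task 1 = (4 + 4·5 + 12)/6 = 36/6 = 6
te_Task 2 = (8 + 4·11 + 14)/6 = 66/6 = 11
te_Task 3 = (10 + 4·11 + 12)/6 = 66/6 = 11
te_Task 4 = (1 + 4·6 + 17)/6 = 42/6 = 7
te_Task 5 = (9 + 4·10 + 11)/6 = 60/6 = 10
te_Task 6 = (6 + 4·9 + 12)/6 = 54/6 = 9
te_Task 7 = (2 + 4·5 + 20)/6 = 42/6 = 7
te_Task 8 = (1 + 4·2 + 3)/6 = 12/6 = 2
te_Task 9 = (10 + 4·12 + 26)/6 = 84/6 = 14
te_Task 10 = (4 + 4·8 + 12)/6 = 48/6 = 8

Forward pass:
ES_Task 1 = 0; EF_Task 1 = 6
ES_Task 2 = 0; EF_Task 2 = 11
ES_Task 3 = 0; EF_Task 3 = 11
ES_Task 4 = 0; EF_Task 4 = 7
ES_Task 5 = max(EF_Task 2=11, EF_Task 3=11) = 11; EF_Task 5 = 11+10 = 21
ES_Task 6 = 7; EF_Task 6 = 7+9 = 16
ES_Task 7 = 6; EF_Task 7 = 6+7 = 13
ES_Task 8 = 21; EF_Task 8 = 21+2 = 23
ES_Task 9 = max(EF_Task 4=7, EF_Task 7=13) = 13; EF_Task 9 = 13+14 = 27
ES_Task 10 = max(EF_Task 6=16, EF_Task 8=23, EF_Task 9=27) = 27; EF_Task 10 = 27+8 = 35
Expected project duration μ = 35 days. Critical path: Task 1 → Task 7 → Task 9 → Task 10.

Backward pass:
LF_Task 10 = 35; LS_Task 10 = 35−8 = 27
LF_Task 9 = LS_Task 10 = 27; LS_Task 9 = 27−14 = 13
LF_Task 8 = LS_Task 10 = 27; LS_Task 8 = 27−2 = 25
LF_Task 7 = LS_Task 9 = 13; LS_Task 7 = 13−7 = 6
LF_Task 6 = LS_Task 10 = 27; LS_Task 6 = 27−9 = 18
LF_Task 5 = LS_Task 8 = 25; LS_Task 5 = 25−10 = 15
LF_Task 4 = min(LS_Task 6=18, LS_Task 9=13) = 13; LS_Task 4 = 13−7 = 6
LF_Task 3 = LS_Task 5 = 15; LS_Task 3 = 15−11 = 4
LF_Task 2 = LS_Task 5 = 15; LS_Task 2 = 15−11 = 4
LF_Task 1 = LS_Task 7 = 6; LS_Task 1 = 6−6 = 0
Slack_Task 3 = LS_Task 3 − ES_Task 3 = 4 − 0 = 4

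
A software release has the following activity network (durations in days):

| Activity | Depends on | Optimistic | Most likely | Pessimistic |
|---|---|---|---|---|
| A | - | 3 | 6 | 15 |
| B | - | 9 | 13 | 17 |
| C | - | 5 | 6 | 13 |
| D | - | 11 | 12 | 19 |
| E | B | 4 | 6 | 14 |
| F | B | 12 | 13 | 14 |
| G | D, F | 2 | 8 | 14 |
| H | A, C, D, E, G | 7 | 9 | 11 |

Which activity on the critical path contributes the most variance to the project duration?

te_A = (3 + 4·6 + 15)/6 = 42/6 = 7; σ²_A = ((15−3)/6)² = 4.000
te_B = (9 + 4·13 + 17)/6 = 78/6 = 13; σ²_B = ((17−9)/6)² = 1.778
te_C = (5 + 4·6 + 13)/6 = 42/6 = 7; σ²_C = ((13−5)/6)² = 1.778
te_D = (11 + 4·12 + 19)/6 = 78/6 = 13; σ²_D = ((19−11)/6)² = 1.778
te_E = (4 + 4·6 + 14)/6 = 42/6 = 7; σ²_E = ((14−4)/6)² = 2.778
te_F = (12 + 4·13 + 14)/6 = 78/6 = 13; σ²_F = ((14−12)/6)² = 0.111
te_G = (2 + 4·8 + 14)/6 = 48/6 = 8; σ²_G = ((14−2)/6)² = 4.000
te_H = (7 + 4·9 + 11)/6 = 54/6 = 9; σ²_H = ((11−7)/6)² = 0.444

Forward pass:
ES_A = 0; EF_A = 7
ES_B = 0; EF_B = 13
ES_C = 0; EF_C = 7
ES_D = 0; EF_D = 13
ES_E = 13; EF_E = 13+7 = 20
ES_F = 13; EF_F = 13+13 = 26
ES_G = max(EF_D=13, EF_F=26) = 26; EF_G = 26+8 = 34
ES_H = max(EF_A=7, EF_C=7, EF_D=13, EF_E=20, EF_G=34) = 34; EF_H = 34+9 = 43
Expected project duration μ = 43 days. Critical path: B → F → G → H.

Variances on critical path: σ²_B=1.778, σ²_F=0.111, σ²_G=4.000, σ²_H=0.444.
Largest is σ²_G = 4.000.

G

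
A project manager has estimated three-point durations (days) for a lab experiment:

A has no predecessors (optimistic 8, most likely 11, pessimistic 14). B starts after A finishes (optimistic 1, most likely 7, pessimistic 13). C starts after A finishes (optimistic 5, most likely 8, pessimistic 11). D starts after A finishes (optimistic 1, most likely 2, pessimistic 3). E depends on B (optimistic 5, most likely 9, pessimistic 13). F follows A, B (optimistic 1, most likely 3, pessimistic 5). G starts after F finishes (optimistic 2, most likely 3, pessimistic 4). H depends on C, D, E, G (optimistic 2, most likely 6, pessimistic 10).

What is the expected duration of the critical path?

33 days

te_A = (8 + 4·11 + 14)/6 = 66/6 = 11
te_B = (1 + 4·7 + 13)/6 = 42/6 = 7
te_C = (5 + 4·8 + 11)/6 = 48/6 = 8
te_D = (1 + 4·2 + 3)/6 = 12/6 = 2
te_E = (5 + 4·9 + 13)/6 = 54/6 = 9
te_F = (1 + 4·3 + 5)/6 = 18/6 = 3
te_G = (2 + 4·3 + 4)/6 = 18/6 = 3
te_H = (2 + 4·6 + 10)/6 = 36/6 = 6

Forward pass:
ES_A = 0; EF_A = 11
ES_B = 11; EF_B = 11+7 = 18
ES_C = 11; EF_C = 11+8 = 19
ES_D = 11; EF_D = 11+2 = 13
ES_E = 18; EF_E = 18+9 = 27
ES_F = max(EF_A=11, EF_B=18) = 18; EF_F = 18+3 = 21
ES_G = 21; EF_G = 21+3 = 24
ES_H = max(EF_C=19, EF_D=13, EF_E=27, EF_G=24) = 27; EF_H = 27+6 = 33
Expected project duration μ = 33 days. Critical path: A → B → E → H.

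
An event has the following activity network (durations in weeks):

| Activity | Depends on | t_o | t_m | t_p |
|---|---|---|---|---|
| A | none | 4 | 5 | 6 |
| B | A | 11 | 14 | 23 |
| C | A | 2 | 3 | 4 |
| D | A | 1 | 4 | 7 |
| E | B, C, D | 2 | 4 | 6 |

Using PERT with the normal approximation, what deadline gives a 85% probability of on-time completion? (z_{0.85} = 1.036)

te_A = (4 + 4·5 + 6)/6 = 30/6 = 5; σ²_A = ((6−4)/6)² = 0.111
te_B = (11 + 4·14 + 23)/6 = 90/6 = 15; σ²_B = ((23−11)/6)² = 4.000
te_C = (2 + 4·3 + 4)/6 = 18/6 = 3; σ²_C = ((4−2)/6)² = 0.111
te_D = (1 + 4·4 + 7)/6 = 24/6 = 4; σ²_D = ((7−1)/6)² = 1.000
te_E = (2 + 4·4 + 6)/6 = 24/6 = 4; σ²_E = ((6−2)/6)² = 0.444

Forward pass:
ES_A = 0; EF_A = 5
ES_B = 5; EF_B = 5+15 = 20
ES_C = 5; EF_C = 5+3 = 8
ES_D = 5; EF_D = 5+4 = 9
ES_E = max(EF_B=20, EF_C=8, EF_D=9) = 20; EF_E = 20+4 = 24
Expected project duration μ = 24 weeks. Critical path: A → B → E.

Variance along critical path = 0.111 + 4.000 + 0.444 = 4.556; σ = 2.134 weeks.
D = μ + z·σ = 24 + 1.036·2.134 = 26.2 weeks

26.2 weeks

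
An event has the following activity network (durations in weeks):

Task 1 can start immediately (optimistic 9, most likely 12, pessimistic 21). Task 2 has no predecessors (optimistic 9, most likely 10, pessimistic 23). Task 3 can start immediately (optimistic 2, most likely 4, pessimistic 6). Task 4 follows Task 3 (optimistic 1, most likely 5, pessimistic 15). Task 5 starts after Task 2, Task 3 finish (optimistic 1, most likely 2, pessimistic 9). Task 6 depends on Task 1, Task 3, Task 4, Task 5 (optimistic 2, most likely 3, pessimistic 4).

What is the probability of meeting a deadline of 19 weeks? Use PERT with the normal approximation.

te_Task 1 = (9 + 4·12 + 21)/6 = 78/6 = 13; σ²_Task 1 = ((21−9)/6)² = 4.000
te_Task 2 = (9 + 4·10 + 23)/6 = 72/6 = 12; σ²_Task 2 = ((23−9)/6)² = 5.444
te_Task 3 = (2 + 4·4 + 6)/6 = 24/6 = 4; σ²_Task 3 = ((6−2)/6)² = 0.444
te_Task 4 = (1 + 4·5 + 15)/6 = 36/6 = 6; σ²_Task 4 = ((15−1)/6)² = 5.444
te_Task 5 = (1 + 4·2 + 9)/6 = 18/6 = 3; σ²_Task 5 = ((9−1)/6)² = 1.778
te_Task 6 = (2 + 4·3 + 4)/6 = 18/6 = 3; σ²_Task 6 = ((4−2)/6)² = 0.111

Forward pass:
ES_Task 1 = 0; EF_Task 1 = 13
ES_Task 2 = 0; EF_Task 2 = 12
ES_Task 3 = 0; EF_Task 3 = 4
ES_Task 4 = 4; EF_Task 4 = 4+6 = 10
ES_Task 5 = max(EF_Task 2=12, EF_Task 3=4) = 12; EF_Task 5 = 12+3 = 15
ES_Task 6 = max(EF_Task 1=13, EF_Task 3=4, EF_Task 4=10, EF_Task 5=15) = 15; EF_Task 6 = 15+3 = 18
Expected project duration μ = 18 weeks. Critical path: Task 2 → Task 5 → Task 6.

Variance along critical path = 5.444 + 1.778 + 0.111 = 7.333; σ = √7.333 = 2.708 weeks.
Z = (19 − 18) / 2.708 = 0.369
P(T ≤ 19) = Φ(0.369) ≈ 0.644

0.644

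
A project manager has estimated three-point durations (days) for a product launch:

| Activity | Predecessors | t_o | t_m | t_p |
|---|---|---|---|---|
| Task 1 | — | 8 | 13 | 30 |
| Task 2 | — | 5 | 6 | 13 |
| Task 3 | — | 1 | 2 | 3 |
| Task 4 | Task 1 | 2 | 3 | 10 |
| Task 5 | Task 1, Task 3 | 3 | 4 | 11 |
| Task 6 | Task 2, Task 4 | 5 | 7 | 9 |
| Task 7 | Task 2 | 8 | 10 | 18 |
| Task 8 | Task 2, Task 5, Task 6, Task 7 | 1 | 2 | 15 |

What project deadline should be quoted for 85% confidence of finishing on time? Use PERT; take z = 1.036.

te_Task 1 = (8 + 4·13 + 30)/6 = 90/6 = 15; σ²_Task 1 = ((30−8)/6)² = 13.444
te_Task 2 = (5 + 4·6 + 13)/6 = 42/6 = 7; σ²_Task 2 = ((13−5)/6)² = 1.778
te_Task 3 = (1 + 4·2 + 3)/6 = 12/6 = 2; σ²_Task 3 = ((3−1)/6)² = 0.111
te_Task 4 = (2 + 4·3 + 10)/6 = 24/6 = 4; σ²_Task 4 = ((10−2)/6)² = 1.778
te_Task 5 = (3 + 4·4 + 11)/6 = 30/6 = 5; σ²_Task 5 = ((11−3)/6)² = 1.778
te_Task 6 = (5 + 4·7 + 9)/6 = 42/6 = 7; σ²_Task 6 = ((9−5)/6)² = 0.444
te_Task 7 = (8 + 4·10 + 18)/6 = 66/6 = 11; σ²_Task 7 = ((18−8)/6)² = 2.778
te_Task 8 = (1 + 4·2 + 15)/6 = 24/6 = 4; σ²_Task 8 = ((15−1)/6)² = 5.444

Forward pass:
ES_Task 1 = 0; EF_Task 1 = 15
ES_Task 2 = 0; EF_Task 2 = 7
ES_Task 3 = 0; EF_Task 3 = 2
ES_Task 4 = 15; EF_Task 4 = 15+4 = 19
ES_Task 5 = max(EF_Task 1=15, EF_Task 3=2) = 15; EF_Task 5 = 15+5 = 20
ES_Task 6 = max(EF_Task 2=7, EF_Task 4=19) = 19; EF_Task 6 = 19+7 = 26
ES_Task 7 = 7; EF_Task 7 = 7+11 = 18
ES_Task 8 = max(EF_Task 2=7, EF_Task 5=20, EF_Task 6=26, EF_Task 7=18) = 26; EF_Task 8 = 26+4 = 30
Expected project duration μ = 30 days. Critical path: Task 1 → Task 4 → Task 6 → Task 8.

Variance along critical path = 13.444 + 1.778 + 0.444 + 5.444 = 21.111; σ = 4.595 days.
D = μ + z·σ = 30 + 1.036·4.595 = 34.8 days

34.8 days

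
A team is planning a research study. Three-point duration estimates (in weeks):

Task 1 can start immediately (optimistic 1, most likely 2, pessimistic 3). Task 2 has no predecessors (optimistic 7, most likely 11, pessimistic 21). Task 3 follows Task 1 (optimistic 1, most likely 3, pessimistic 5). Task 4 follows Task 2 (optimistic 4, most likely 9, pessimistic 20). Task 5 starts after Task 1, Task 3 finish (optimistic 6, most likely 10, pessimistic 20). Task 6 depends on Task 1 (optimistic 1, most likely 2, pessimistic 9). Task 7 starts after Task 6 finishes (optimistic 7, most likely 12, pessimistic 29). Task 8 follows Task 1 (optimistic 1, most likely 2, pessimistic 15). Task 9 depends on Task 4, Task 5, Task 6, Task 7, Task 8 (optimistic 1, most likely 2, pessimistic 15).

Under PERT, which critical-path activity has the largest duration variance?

Task 4

te_Task 1 = (1 + 4·2 + 3)/6 = 12/6 = 2; σ²_Task 1 = ((3−1)/6)² = 0.111
te_Task 2 = (7 + 4·11 + 21)/6 = 72/6 = 12; σ²_Task 2 = ((21−7)/6)² = 5.444
te_Task 3 = (1 + 4·3 + 5)/6 = 18/6 = 3; σ²_Task 3 = ((5−1)/6)² = 0.444
te_Task 4 = (4 + 4·9 + 20)/6 = 60/6 = 10; σ²_Task 4 = ((20−4)/6)² = 7.111
te_Task 5 = (6 + 4·10 + 20)/6 = 66/6 = 11; σ²_Task 5 = ((20−6)/6)² = 5.444
te_Task 6 = (1 + 4·2 + 9)/6 = 18/6 = 3; σ²_Task 6 = ((9−1)/6)² = 1.778
te_Task 7 = (7 + 4·12 + 29)/6 = 84/6 = 14; σ²_Task 7 = ((29−7)/6)² = 13.444
te_Task 8 = (1 + 4·2 + 15)/6 = 24/6 = 4; σ²_Task 8 = ((15−1)/6)² = 5.444
te_Task 9 = (1 + 4·2 + 15)/6 = 24/6 = 4; σ²_Task 9 = ((15−1)/6)² = 5.444

Forward pass:
ES_Task 1 = 0; EF_Task 1 = 2
ES_Task 2 = 0; EF_Task 2 = 12
ES_Task 3 = 2; EF_Task 3 = 2+3 = 5
ES_Task 4 = 12; EF_Task 4 = 12+10 = 22
ES_Task 5 = max(EF_Task 1=2, EF_Task 3=5) = 5; EF_Task 5 = 5+11 = 16
ES_Task 6 = 2; EF_Task 6 = 2+3 = 5
ES_Task 7 = 5; EF_Task 7 = 5+14 = 19
ES_Task 8 = 2; EF_Task 8 = 2+4 = 6
ES_Task 9 = max(EF_Task 4=22, EF_Task 5=16, EF_Task 6=5, EF_Task 7=19, EF_Task 8=6) = 22; EF_Task 9 = 22+4 = 26
Expected project duration μ = 26 weeks. Critical path: Task 2 → Task 4 → Task 9.

Variances on critical path: σ²_Task 2=5.444, σ²_Task 4=7.111, σ²_Task 9=5.444.
Largest is σ²_Task 4 = 7.111.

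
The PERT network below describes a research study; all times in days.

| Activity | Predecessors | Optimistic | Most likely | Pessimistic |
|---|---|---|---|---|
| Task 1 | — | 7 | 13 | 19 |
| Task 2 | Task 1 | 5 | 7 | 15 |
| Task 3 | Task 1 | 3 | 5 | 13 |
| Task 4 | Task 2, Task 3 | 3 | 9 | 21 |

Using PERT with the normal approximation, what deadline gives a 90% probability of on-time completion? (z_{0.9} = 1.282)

te_Task 1 = (7 + 4·13 + 19)/6 = 78/6 = 13; σ²_Task 1 = ((19−7)/6)² = 4.000
te_Task 2 = (5 + 4·7 + 15)/6 = 48/6 = 8; σ²_Task 2 = ((15−5)/6)² = 2.778
te_Task 3 = (3 + 4·5 + 13)/6 = 36/6 = 6; σ²_Task 3 = ((13−3)/6)² = 2.778
te_Task 4 = (3 + 4·9 + 21)/6 = 60/6 = 10; σ²_Task 4 = ((21−3)/6)² = 9.000

Forward pass:
ES_Task 1 = 0; EF_Task 1 = 13
ES_Task 2 = 13; EF_Task 2 = 13+8 = 21
ES_Task 3 = 13; EF_Task 3 = 13+6 = 19
ES_Task 4 = max(EF_Task 2=21, EF_Task 3=19) = 21; EF_Task 4 = 21+10 = 31
Expected project duration μ = 31 days. Critical path: Task 1 → Task 2 → Task 4.

Variance along critical path = 4.000 + 2.778 + 9.000 = 15.778; σ = 3.972 days.
D = μ + z·σ = 31 + 1.282·3.972 = 36.1 days

36.1 days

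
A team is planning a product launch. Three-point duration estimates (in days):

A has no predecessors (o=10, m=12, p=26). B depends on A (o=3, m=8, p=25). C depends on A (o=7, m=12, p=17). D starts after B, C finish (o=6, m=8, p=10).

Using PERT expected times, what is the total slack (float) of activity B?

te_A = (10 + 4·12 + 26)/6 = 84/6 = 14
te_B = (3 + 4·8 + 25)/6 = 60/6 = 10
te_C = (7 + 4·12 + 17)/6 = 72/6 = 12
te_D = (6 + 4·8 + 10)/6 = 48/6 = 8

Forward pass:
ES_A = 0; EF_A = 14
ES_B = 14; EF_B = 14+10 = 24
ES_C = 14; EF_C = 14+12 = 26
ES_D = max(EF_B=24, EF_C=26) = 26; EF_D = 26+8 = 34
Expected project duration μ = 34 days. Critical path: A → C → D.

Backward pass:
LF_D = 34; LS_D = 34−8 = 26
LF_C = LS_D = 26; LS_C = 26−12 = 14
LF_B = LS_D = 26; LS_B = 26−10 = 16
LF_A = min(LS_B=16, LS_C=14) = 14; LS_A = 14−14 = 0
Slack_B = LS_B − ES_B = 16 − 14 = 2

2 days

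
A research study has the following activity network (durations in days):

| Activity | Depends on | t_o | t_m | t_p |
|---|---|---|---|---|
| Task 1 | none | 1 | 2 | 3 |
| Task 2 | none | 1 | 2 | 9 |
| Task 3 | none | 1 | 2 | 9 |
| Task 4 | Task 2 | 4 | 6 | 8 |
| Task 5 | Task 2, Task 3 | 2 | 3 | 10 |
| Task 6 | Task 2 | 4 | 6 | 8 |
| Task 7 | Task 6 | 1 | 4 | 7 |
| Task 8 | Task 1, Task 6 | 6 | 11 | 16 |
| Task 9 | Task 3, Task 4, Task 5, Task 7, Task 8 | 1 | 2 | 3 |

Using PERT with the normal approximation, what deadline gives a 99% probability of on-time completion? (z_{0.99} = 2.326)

27.3 days

te_Task 1 = (1 + 4·2 + 3)/6 = 12/6 = 2; σ²_Task 1 = ((3−1)/6)² = 0.111
te_Task 2 = (1 + 4·2 + 9)/6 = 18/6 = 3; σ²_Task 2 = ((9−1)/6)² = 1.778
te_Task 3 = (1 + 4·2 + 9)/6 = 18/6 = 3; σ²_Task 3 = ((9−1)/6)² = 1.778
te_Task 4 = (4 + 4·6 + 8)/6 = 36/6 = 6; σ²_Task 4 = ((8−4)/6)² = 0.444
te_Task 5 = (2 + 4·3 + 10)/6 = 24/6 = 4; σ²_Task 5 = ((10−2)/6)² = 1.778
te_Task 6 = (4 + 4·6 + 8)/6 = 36/6 = 6; σ²_Task 6 = ((8−4)/6)² = 0.444
te_Task 7 = (1 + 4·4 + 7)/6 = 24/6 = 4; σ²_Task 7 = ((7−1)/6)² = 1.000
te_Task 8 = (6 + 4·11 + 16)/6 = 66/6 = 11; σ²_Task 8 = ((16−6)/6)² = 2.778
te_Task 9 = (1 + 4·2 + 3)/6 = 12/6 = 2; σ²_Task 9 = ((3−1)/6)² = 0.111

Forward pass:
ES_Task 1 = 0; EF_Task 1 = 2
ES_Task 2 = 0; EF_Task 2 = 3
ES_Task 3 = 0; EF_Task 3 = 3
ES_Task 4 = 3; EF_Task 4 = 3+6 = 9
ES_Task 5 = max(EF_Task 2=3, EF_Task 3=3) = 3; EF_Task 5 = 3+4 = 7
ES_Task 6 = 3; EF_Task 6 = 3+6 = 9
ES_Task 7 = 9; EF_Task 7 = 9+4 = 13
ES_Task 8 = max(EF_Task 1=2, EF_Task 6=9) = 9; EF_Task 8 = 9+11 = 20
ES_Task 9 = max(EF_Task 3=3, EF_Task 4=9, EF_Task 5=7, EF_Task 7=13, EF_Task 8=20) = 20; EF_Task 9 = 20+2 = 22
Expected project duration μ = 22 days. Critical path: Task 2 → Task 6 → Task 8 → Task 9.

Variance along critical path = 1.778 + 0.444 + 2.778 + 0.111 = 5.111; σ = 2.261 days.
D = μ + z·σ = 22 + 2.326·2.261 = 27.3 days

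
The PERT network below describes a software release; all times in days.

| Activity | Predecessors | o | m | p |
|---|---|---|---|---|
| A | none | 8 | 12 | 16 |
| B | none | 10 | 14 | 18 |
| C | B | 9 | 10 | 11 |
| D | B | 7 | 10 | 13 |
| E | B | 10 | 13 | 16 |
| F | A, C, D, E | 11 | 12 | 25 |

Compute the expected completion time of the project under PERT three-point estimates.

te_A = (8 + 4·12 + 16)/6 = 72/6 = 12
te_B = (10 + 4·14 + 18)/6 = 84/6 = 14
te_C = (9 + 4·10 + 11)/6 = 60/6 = 10
te_D = (7 + 4·10 + 13)/6 = 60/6 = 10
te_E = (10 + 4·13 + 16)/6 = 78/6 = 13
te_F = (11 + 4·12 + 25)/6 = 84/6 = 14

Forward pass:
ES_A = 0; EF_A = 12
ES_B = 0; EF_B = 14
ES_C = 14; EF_C = 14+10 = 24
ES_D = 14; EF_D = 14+10 = 24
ES_E = 14; EF_E = 14+13 = 27
ES_F = max(EF_A=12, EF_C=24, EF_D=24, EF_E=27) = 27; EF_F = 27+14 = 41
Expected project duration μ = 41 days. Critical path: B → E → F.

41 days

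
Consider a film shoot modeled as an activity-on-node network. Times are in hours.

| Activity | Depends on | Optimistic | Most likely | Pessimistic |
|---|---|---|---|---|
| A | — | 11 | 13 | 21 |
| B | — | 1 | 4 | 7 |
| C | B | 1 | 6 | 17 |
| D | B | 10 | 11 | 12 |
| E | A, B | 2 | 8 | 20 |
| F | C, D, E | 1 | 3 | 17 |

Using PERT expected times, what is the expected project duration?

28 hours

te_A = (11 + 4·13 + 21)/6 = 84/6 = 14
te_B = (1 + 4·4 + 7)/6 = 24/6 = 4
te_C = (1 + 4·6 + 17)/6 = 42/6 = 7
te_D = (10 + 4·11 + 12)/6 = 66/6 = 11
te_E = (2 + 4·8 + 20)/6 = 54/6 = 9
te_F = (1 + 4·3 + 17)/6 = 30/6 = 5

Forward pass:
ES_A = 0; EF_A = 14
ES_B = 0; EF_B = 4
ES_C = 4; EF_C = 4+7 = 11
ES_D = 4; EF_D = 4+11 = 15
ES_E = max(EF_A=14, EF_B=4) = 14; EF_E = 14+9 = 23
ES_F = max(EF_C=11, EF_D=15, EF_E=23) = 23; EF_F = 23+5 = 28
Expected project duration μ = 28 hours. Critical path: A → E → F.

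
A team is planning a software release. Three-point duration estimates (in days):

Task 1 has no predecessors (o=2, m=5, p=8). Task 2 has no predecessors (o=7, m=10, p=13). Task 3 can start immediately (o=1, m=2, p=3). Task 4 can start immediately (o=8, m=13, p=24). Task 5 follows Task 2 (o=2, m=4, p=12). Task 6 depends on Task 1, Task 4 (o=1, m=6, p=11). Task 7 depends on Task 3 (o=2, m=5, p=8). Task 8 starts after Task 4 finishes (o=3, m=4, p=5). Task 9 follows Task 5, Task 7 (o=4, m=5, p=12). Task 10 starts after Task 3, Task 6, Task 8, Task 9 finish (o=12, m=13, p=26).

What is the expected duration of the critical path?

te_Task 1 = (2 + 4·5 + 8)/6 = 30/6 = 5
te_Task 2 = (7 + 4·10 + 13)/6 = 60/6 = 10
te_Task 3 = (1 + 4·2 + 3)/6 = 12/6 = 2
te_Task 4 = (8 + 4·13 + 24)/6 = 84/6 = 14
te_Task 5 = (2 + 4·4 + 12)/6 = 30/6 = 5
te_Task 6 = (1 + 4·6 + 11)/6 = 36/6 = 6
te_Task 7 = (2 + 4·5 + 8)/6 = 30/6 = 5
te_Task 8 = (3 + 4·4 + 5)/6 = 24/6 = 4
te_Task 9 = (4 + 4·5 + 12)/6 = 36/6 = 6
te_Task 10 = (12 + 4·13 + 26)/6 = 90/6 = 15

Forward pass:
ES_Task 1 = 0; EF_Task 1 = 5
ES_Task 2 = 0; EF_Task 2 = 10
ES_Task 3 = 0; EF_Task 3 = 2
ES_Task 4 = 0; EF_Task 4 = 14
ES_Task 5 = 10; EF_Task 5 = 10+5 = 15
ES_Task 6 = max(EF_Task 1=5, EF_Task 4=14) = 14; EF_Task 6 = 14+6 = 20
ES_Task 7 = 2; EF_Task 7 = 2+5 = 7
ES_Task 8 = 14; EF_Task 8 = 14+4 = 18
ES_Task 9 = max(EF_Task 5=15, EF_Task 7=7) = 15; EF_Task 9 = 15+6 = 21
ES_Task 10 = max(EF_Task 3=2, EF_Task 6=20, EF_Task 8=18, EF_Task 9=21) = 21; EF_Task 10 = 21+15 = 36
Expected project duration μ = 36 days. Critical path: Task 2 → Task 5 → Task 9 → Task 10.

36 days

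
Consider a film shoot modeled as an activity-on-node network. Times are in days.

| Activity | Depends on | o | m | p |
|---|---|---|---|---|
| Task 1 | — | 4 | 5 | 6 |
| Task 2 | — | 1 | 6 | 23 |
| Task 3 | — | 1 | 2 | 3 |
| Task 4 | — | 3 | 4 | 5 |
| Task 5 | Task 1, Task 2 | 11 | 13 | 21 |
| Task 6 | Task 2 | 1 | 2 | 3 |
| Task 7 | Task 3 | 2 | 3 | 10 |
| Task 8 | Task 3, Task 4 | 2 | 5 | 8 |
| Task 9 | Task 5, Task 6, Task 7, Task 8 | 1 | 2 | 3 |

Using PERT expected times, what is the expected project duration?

te_Task 1 = (4 + 4·5 + 6)/6 = 30/6 = 5
te_Task 2 = (1 + 4·6 + 23)/6 = 48/6 = 8
te_Task 3 = (1 + 4·2 + 3)/6 = 12/6 = 2
te_Task 4 = (3 + 4·4 + 5)/6 = 24/6 = 4
te_Task 5 = (11 + 4·13 + 21)/6 = 84/6 = 14
te_Task 6 = (1 + 4·2 + 3)/6 = 12/6 = 2
te_Task 7 = (2 + 4·3 + 10)/6 = 24/6 = 4
te_Task 8 = (2 + 4·5 + 8)/6 = 30/6 = 5
te_Task 9 = (1 + 4·2 + 3)/6 = 12/6 = 2

Forward pass:
ES_Task 1 = 0; EF_Task 1 = 5
ES_Task 2 = 0; EF_Task 2 = 8
ES_Task 3 = 0; EF_Task 3 = 2
ES_Task 4 = 0; EF_Task 4 = 4
ES_Task 5 = max(EF_Task 1=5, EF_Task 2=8) = 8; EF_Task 5 = 8+14 = 22
ES_Task 6 = 8; EF_Task 6 = 8+2 = 10
ES_Task 7 = 2; EF_Task 7 = 2+4 = 6
ES_Task 8 = max(EF_Task 3=2, EF_Task 4=4) = 4; EF_Task 8 = 4+5 = 9
ES_Task 9 = max(EF_Task 5=22, EF_Task 6=10, EF_Task 7=6, EF_Task 8=9) = 22; EF_Task 9 = 22+2 = 24
Expected project duration μ = 24 days. Critical path: Task 2 → Task 5 → Task 9.

24 days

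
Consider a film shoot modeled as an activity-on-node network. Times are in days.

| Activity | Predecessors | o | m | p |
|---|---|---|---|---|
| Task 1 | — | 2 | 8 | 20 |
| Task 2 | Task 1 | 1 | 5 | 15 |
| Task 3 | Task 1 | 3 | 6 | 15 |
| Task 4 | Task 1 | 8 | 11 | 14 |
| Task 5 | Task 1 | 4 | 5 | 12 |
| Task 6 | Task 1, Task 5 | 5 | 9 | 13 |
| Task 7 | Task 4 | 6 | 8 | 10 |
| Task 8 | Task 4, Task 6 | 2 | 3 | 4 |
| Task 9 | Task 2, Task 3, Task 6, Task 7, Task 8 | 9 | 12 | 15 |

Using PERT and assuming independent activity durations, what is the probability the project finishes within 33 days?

te_Task 1 = (2 + 4·8 + 20)/6 = 54/6 = 9; σ²_Task 1 = ((20−2)/6)² = 9.000
te_Task 2 = (1 + 4·5 + 15)/6 = 36/6 = 6; σ²_Task 2 = ((15−1)/6)² = 5.444
te_Task 3 = (3 + 4·6 + 15)/6 = 42/6 = 7; σ²_Task 3 = ((15−3)/6)² = 4.000
te_Task 4 = (8 + 4·11 + 14)/6 = 66/6 = 11; σ²_Task 4 = ((14−8)/6)² = 1.000
te_Task 5 = (4 + 4·5 + 12)/6 = 36/6 = 6; σ²_Task 5 = ((12−4)/6)² = 1.778
te_Task 6 = (5 + 4·9 + 13)/6 = 54/6 = 9; σ²_Task 6 = ((13−5)/6)² = 1.778
te_Task 7 = (6 + 4·8 + 10)/6 = 48/6 = 8; σ²_Task 7 = ((10−6)/6)² = 0.444
te_Task 8 = (2 + 4·3 + 4)/6 = 18/6 = 3; σ²_Task 8 = ((4−2)/6)² = 0.111
te_Task 9 = (9 + 4·12 + 15)/6 = 72/6 = 12; σ²_Task 9 = ((15−9)/6)² = 1.000

Forward pass:
ES_Task 1 = 0; EF_Task 1 = 9
ES_Task 2 = 9; EF_Task 2 = 9+6 = 15
ES_Task 3 = 9; EF_Task 3 = 9+7 = 16
ES_Task 4 = 9; EF_Task 4 = 9+11 = 20
ES_Task 5 = 9; EF_Task 5 = 9+6 = 15
ES_Task 6 = max(EF_Task 1=9, EF_Task 5=15) = 15; EF_Task 6 = 15+9 = 24
ES_Task 7 = 20; EF_Task 7 = 20+8 = 28
ES_Task 8 = max(EF_Task 4=20, EF_Task 6=24) = 24; EF_Task 8 = 24+3 = 27
ES_Task 9 = max(EF_Task 2=15, EF_Task 3=16, EF_Task 6=24, EF_Task 7=28, EF_Task 8=27) = 28; EF_Task 9 = 28+12 = 40
Expected project duration μ = 40 days. Critical path: Task 1 → Task 4 → Task 7 → Task 9.

Variance along critical path = 9.000 + 1.000 + 0.444 + 1.000 = 11.444; σ = √11.444 = 3.383 days.
Z = (33 − 40) / 3.383 = -2.069
P(T ≤ 33) = Φ(-2.069) ≈ 0.019

0.019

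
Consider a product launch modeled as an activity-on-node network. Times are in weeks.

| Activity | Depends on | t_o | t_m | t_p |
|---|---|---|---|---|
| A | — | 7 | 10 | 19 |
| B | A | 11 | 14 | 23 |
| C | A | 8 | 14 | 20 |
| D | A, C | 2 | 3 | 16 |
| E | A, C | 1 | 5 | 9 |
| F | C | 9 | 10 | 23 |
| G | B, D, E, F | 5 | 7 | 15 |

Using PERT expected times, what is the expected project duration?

45 weeks

te_A = (7 + 4·10 + 19)/6 = 66/6 = 11
te_B = (11 + 4·14 + 23)/6 = 90/6 = 15
te_C = (8 + 4·14 + 20)/6 = 84/6 = 14
te_D = (2 + 4·3 + 16)/6 = 30/6 = 5
te_E = (1 + 4·5 + 9)/6 = 30/6 = 5
te_F = (9 + 4·10 + 23)/6 = 72/6 = 12
te_G = (5 + 4·7 + 15)/6 = 48/6 = 8

Forward pass:
ES_A = 0; EF_A = 11
ES_B = 11; EF_B = 11+15 = 26
ES_C = 11; EF_C = 11+14 = 25
ES_D = max(EF_A=11, EF_C=25) = 25; EF_D = 25+5 = 30
ES_E = max(EF_A=11, EF_C=25) = 25; EF_E = 25+5 = 30
ES_F = 25; EF_F = 25+12 = 37
ES_G = max(EF_B=26, EF_D=30, EF_E=30, EF_F=37) = 37; EF_G = 37+8 = 45
Expected project duration μ = 45 weeks. Critical path: A → C → F → G.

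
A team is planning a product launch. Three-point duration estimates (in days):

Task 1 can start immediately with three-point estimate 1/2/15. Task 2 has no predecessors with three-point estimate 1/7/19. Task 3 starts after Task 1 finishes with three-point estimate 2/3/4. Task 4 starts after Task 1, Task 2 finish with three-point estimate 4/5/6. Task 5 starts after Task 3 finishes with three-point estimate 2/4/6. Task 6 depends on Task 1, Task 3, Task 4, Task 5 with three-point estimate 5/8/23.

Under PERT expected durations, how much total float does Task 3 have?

2 days

te_Task 1 = (1 + 4·2 + 15)/6 = 24/6 = 4
te_Task 2 = (1 + 4·7 + 19)/6 = 48/6 = 8
te_Task 3 = (2 + 4·3 + 4)/6 = 18/6 = 3
te_Task 4 = (4 + 4·5 + 6)/6 = 30/6 = 5
te_Task 5 = (2 + 4·4 + 6)/6 = 24/6 = 4
te_Task 6 = (5 + 4·8 + 23)/6 = 60/6 = 10

Forward pass:
ES_Task 1 = 0; EF_Task 1 = 4
ES_Task 2 = 0; EF_Task 2 = 8
ES_Task 3 = 4; EF_Task 3 = 4+3 = 7
ES_Task 4 = max(EF_Task 1=4, EF_Task 2=8) = 8; EF_Task 4 = 8+5 = 13
ES_Task 5 = 7; EF_Task 5 = 7+4 = 11
ES_Task 6 = max(EF_Task 1=4, EF_Task 3=7, EF_Task 4=13, EF_Task 5=11) = 13; EF_Task 6 = 13+10 = 23
Expected project duration μ = 23 days. Critical path: Task 2 → Task 4 → Task 6.

Backward pass:
LF_Task 6 = 23; LS_Task 6 = 23−10 = 13
LF_Task 5 = LS_Task 6 = 13; LS_Task 5 = 13−4 = 9
LF_Task 4 = LS_Task 6 = 13; LS_Task 4 = 13−5 = 8
LF_Task 3 = min(LS_Task 5=9, LS_Task 6=13) = 9; LS_Task 3 = 9−3 = 6
LF_Task 2 = LS_Task 4 = 8; LS_Task 2 = 8−8 = 0
LF_Task 1 = min(LS_Task 3=6, LS_Task 4=8, LS_Task 6=13) = 6; LS_Task 1 = 6−4 = 2
Slack_Task 3 = LS_Task 3 − ES_Task 3 = 6 − 4 = 2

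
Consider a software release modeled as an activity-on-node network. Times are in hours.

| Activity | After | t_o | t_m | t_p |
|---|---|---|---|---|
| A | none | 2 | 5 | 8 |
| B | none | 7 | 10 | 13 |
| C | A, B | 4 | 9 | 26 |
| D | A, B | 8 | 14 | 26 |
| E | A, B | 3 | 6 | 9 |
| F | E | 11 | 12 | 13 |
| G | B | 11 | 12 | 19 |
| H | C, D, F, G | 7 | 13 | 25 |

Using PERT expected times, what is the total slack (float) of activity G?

te_A = (2 + 4·5 + 8)/6 = 30/6 = 5
te_B = (7 + 4·10 + 13)/6 = 60/6 = 10
te_C = (4 + 4·9 + 26)/6 = 66/6 = 11
te_D = (8 + 4·14 + 26)/6 = 90/6 = 15
te_E = (3 + 4·6 + 9)/6 = 36/6 = 6
te_F = (11 + 4·12 + 13)/6 = 72/6 = 12
te_G = (11 + 4·12 + 19)/6 = 78/6 = 13
te_H = (7 + 4·13 + 25)/6 = 84/6 = 14

Forward pass:
ES_A = 0; EF_A = 5
ES_B = 0; EF_B = 10
ES_C = max(EF_A=5, EF_B=10) = 10; EF_C = 10+11 = 21
ES_D = max(EF_A=5, EF_B=10) = 10; EF_D = 10+15 = 25
ES_E = max(EF_A=5, EF_B=10) = 10; EF_E = 10+6 = 16
ES_F = 16; EF_F = 16+12 = 28
ES_G = 10; EF_G = 10+13 = 23
ES_H = max(EF_C=21, EF_D=25, EF_F=28, EF_G=23) = 28; EF_H = 28+14 = 42
Expected project duration μ = 42 hours. Critical path: B → E → F → H.

Backward pass:
LF_H = 42; LS_H = 42−14 = 28
LF_G = LS_H = 28; LS_G = 28−13 = 15
LF_F = LS_H = 28; LS_F = 28−12 = 16
LF_E = LS_F = 16; LS_E = 16−6 = 10
LF_D = LS_H = 28; LS_D = 28−15 = 13
LF_C = LS_H = 28; LS_C = 28−11 = 17
LF_B = min(LS_C=17, LS_D=13, LS_E=10, LS_G=15) = 10; LS_B = 10−10 = 0
LF_A = min(LS_C=17, LS_D=13, LS_E=10) = 10; LS_A = 10−5 = 5
Slack_G = LS_G − ES_G = 15 − 10 = 5

5 hours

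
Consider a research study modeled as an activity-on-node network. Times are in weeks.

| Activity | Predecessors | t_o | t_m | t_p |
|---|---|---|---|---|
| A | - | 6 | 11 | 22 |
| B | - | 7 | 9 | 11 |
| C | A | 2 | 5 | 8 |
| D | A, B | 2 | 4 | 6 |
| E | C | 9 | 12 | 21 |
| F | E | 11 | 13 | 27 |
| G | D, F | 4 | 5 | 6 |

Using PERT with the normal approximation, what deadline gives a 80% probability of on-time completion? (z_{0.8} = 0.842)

53.7 weeks

te_A = (6 + 4·11 + 22)/6 = 72/6 = 12; σ²_A = ((22−6)/6)² = 7.111
te_B = (7 + 4·9 + 11)/6 = 54/6 = 9; σ²_B = ((11−7)/6)² = 0.444
te_C = (2 + 4·5 + 8)/6 = 30/6 = 5; σ²_C = ((8−2)/6)² = 1.000
te_D = (2 + 4·4 + 6)/6 = 24/6 = 4; σ²_D = ((6−2)/6)² = 0.444
te_E = (9 + 4·12 + 21)/6 = 78/6 = 13; σ²_E = ((21−9)/6)² = 4.000
te_F = (11 + 4·13 + 27)/6 = 90/6 = 15; σ²_F = ((27−11)/6)² = 7.111
te_G = (4 + 4·5 + 6)/6 = 30/6 = 5; σ²_G = ((6−4)/6)² = 0.111

Forward pass:
ES_A = 0; EF_A = 12
ES_B = 0; EF_B = 9
ES_C = 12; EF_C = 12+5 = 17
ES_D = max(EF_A=12, EF_B=9) = 12; EF_D = 12+4 = 16
ES_E = 17; EF_E = 17+13 = 30
ES_F = 30; EF_F = 30+15 = 45
ES_G = max(EF_D=16, EF_F=45) = 45; EF_G = 45+5 = 50
Expected project duration μ = 50 weeks. Critical path: A → C → E → F → G.

Variance along critical path = 7.111 + 1.000 + 4.000 + 7.111 + 0.111 = 19.333; σ = 4.397 weeks.
D = μ + z·σ = 50 + 0.842·4.397 = 53.7 weeks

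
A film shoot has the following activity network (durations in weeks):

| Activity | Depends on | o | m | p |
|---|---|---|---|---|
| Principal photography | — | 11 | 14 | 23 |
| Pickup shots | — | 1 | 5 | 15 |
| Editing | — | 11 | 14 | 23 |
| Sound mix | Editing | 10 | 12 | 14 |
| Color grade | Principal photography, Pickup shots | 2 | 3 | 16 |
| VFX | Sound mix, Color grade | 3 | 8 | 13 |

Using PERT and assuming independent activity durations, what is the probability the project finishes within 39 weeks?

te_Principal photography = (11 + 4·14 + 23)/6 = 90/6 = 15; σ²_Principal photography = ((23−11)/6)² = 4.000
te_Pickup shots = (1 + 4·5 + 15)/6 = 36/6 = 6; σ²_Pickup shots = ((15−1)/6)² = 5.444
te_Editing = (11 + 4·14 + 23)/6 = 90/6 = 15; σ²_Editing = ((23−11)/6)² = 4.000
te_Sound mix = (10 + 4·12 + 14)/6 = 72/6 = 12; σ²_Sound mix = ((14−10)/6)² = 0.444
te_Color grade = (2 + 4·3 + 16)/6 = 30/6 = 5; σ²_Color grade = ((16−2)/6)² = 5.444
te_VFX = (3 + 4·8 + 13)/6 = 48/6 = 8; σ²_VFX = ((13−3)/6)² = 2.778

Forward pass:
ES_Principal photography = 0; EF_Principal photography = 15
ES_Pickup shots = 0; EF_Pickup shots = 6
ES_Editing = 0; EF_Editing = 15
ES_Sound mix = 15; EF_Sound mix = 15+12 = 27
ES_Color grade = max(EF_Principal photography=15, EF_Pickup shots=6) = 15; EF_Color grade = 15+5 = 20
ES_VFX = max(EF_Sound mix=27, EF_Color grade=20) = 27; EF_VFX = 27+8 = 35
Expected project duration μ = 35 weeks. Critical path: Editing → Sound mix → VFX.

Variance along critical path = 4.000 + 0.444 + 2.778 = 7.222; σ = √7.222 = 2.687 weeks.
Z = (39 − 35) / 2.687 = 1.488
P(T ≤ 39) = Φ(1.488) ≈ 0.932

0.932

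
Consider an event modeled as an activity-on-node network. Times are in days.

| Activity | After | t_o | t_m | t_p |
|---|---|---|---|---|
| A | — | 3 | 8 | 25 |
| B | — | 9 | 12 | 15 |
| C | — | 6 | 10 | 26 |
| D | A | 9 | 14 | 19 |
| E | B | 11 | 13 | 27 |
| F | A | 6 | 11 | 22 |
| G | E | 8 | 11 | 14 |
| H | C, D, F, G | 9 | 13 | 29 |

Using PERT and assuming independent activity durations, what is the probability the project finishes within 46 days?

te_A = (3 + 4·8 + 25)/6 = 60/6 = 10; σ²_A = ((25−3)/6)² = 13.444
te_B = (9 + 4·12 + 15)/6 = 72/6 = 12; σ²_B = ((15−9)/6)² = 1.000
te_C = (6 + 4·10 + 26)/6 = 72/6 = 12; σ²_C = ((26−6)/6)² = 11.111
te_D = (9 + 4·14 + 19)/6 = 84/6 = 14; σ²_D = ((19−9)/6)² = 2.778
te_E = (11 + 4·13 + 27)/6 = 90/6 = 15; σ²_E = ((27−11)/6)² = 7.111
te_F = (6 + 4·11 + 22)/6 = 72/6 = 12; σ²_F = ((22−6)/6)² = 7.111
te_G = (8 + 4·11 + 14)/6 = 66/6 = 11; σ²_G = ((14−8)/6)² = 1.000
te_H = (9 + 4·13 + 29)/6 = 90/6 = 15; σ²_H = ((29−9)/6)² = 11.111

Forward pass:
ES_A = 0; EF_A = 10
ES_B = 0; EF_B = 12
ES_C = 0; EF_C = 12
ES_D = 10; EF_D = 10+14 = 24
ES_E = 12; EF_E = 12+15 = 27
ES_F = 10; EF_F = 10+12 = 22
ES_G = 27; EF_G = 27+11 = 38
ES_H = max(EF_C=12, EF_D=24, EF_F=22, EF_G=38) = 38; EF_H = 38+15 = 53
Expected project duration μ = 53 days. Critical path: B → E → G → H.

Variance along critical path = 1.000 + 7.111 + 1.000 + 11.111 = 20.222; σ = √20.222 = 4.497 days.
Z = (46 − 53) / 4.497 = -1.557
P(T ≤ 46) = Φ(-1.557) ≈ 0.060

0.060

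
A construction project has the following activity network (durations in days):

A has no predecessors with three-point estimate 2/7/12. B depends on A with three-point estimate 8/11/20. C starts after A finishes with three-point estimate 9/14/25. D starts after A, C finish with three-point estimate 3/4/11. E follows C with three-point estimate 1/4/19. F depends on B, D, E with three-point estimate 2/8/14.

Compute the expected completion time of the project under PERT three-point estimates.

te_A = (2 + 4·7 + 12)/6 = 42/6 = 7
te_B = (8 + 4·11 + 20)/6 = 72/6 = 12
te_C = (9 + 4·14 + 25)/6 = 90/6 = 15
te_D = (3 + 4·4 + 11)/6 = 30/6 = 5
te_E = (1 + 4·4 + 19)/6 = 36/6 = 6
te_F = (2 + 4·8 + 14)/6 = 48/6 = 8

Forward pass:
ES_A = 0; EF_A = 7
ES_B = 7; EF_B = 7+12 = 19
ES_C = 7; EF_C = 7+15 = 22
ES_D = max(EF_A=7, EF_C=22) = 22; EF_D = 22+5 = 27
ES_E = 22; EF_E = 22+6 = 28
ES_F = max(EF_B=19, EF_D=27, EF_E=28) = 28; EF_F = 28+8 = 36
Expected project duration μ = 36 days. Critical path: A → C → E → F.

36 days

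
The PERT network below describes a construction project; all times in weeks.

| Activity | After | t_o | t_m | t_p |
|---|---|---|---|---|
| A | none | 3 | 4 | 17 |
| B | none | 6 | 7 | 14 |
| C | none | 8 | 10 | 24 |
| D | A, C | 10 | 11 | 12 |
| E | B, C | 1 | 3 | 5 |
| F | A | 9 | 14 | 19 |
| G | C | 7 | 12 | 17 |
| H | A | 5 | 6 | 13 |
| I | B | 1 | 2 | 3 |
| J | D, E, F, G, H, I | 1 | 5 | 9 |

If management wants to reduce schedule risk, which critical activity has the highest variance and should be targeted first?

te_A = (3 + 4·4 + 17)/6 = 36/6 = 6; σ²_A = ((17−3)/6)² = 5.444
te_B = (6 + 4·7 + 14)/6 = 48/6 = 8; σ²_B = ((14−6)/6)² = 1.778
te_C = (8 + 4·10 + 24)/6 = 72/6 = 12; σ²_C = ((24−8)/6)² = 7.111
te_D = (10 + 4·11 + 12)/6 = 66/6 = 11; σ²_D = ((12−10)/6)² = 0.111
te_E = (1 + 4·3 + 5)/6 = 18/6 = 3; σ²_E = ((5−1)/6)² = 0.444
te_F = (9 + 4·14 + 19)/6 = 84/6 = 14; σ²_F = ((19−9)/6)² = 2.778
te_G = (7 + 4·12 + 17)/6 = 72/6 = 12; σ²_G = ((17−7)/6)² = 2.778
te_H = (5 + 4·6 + 13)/6 = 42/6 = 7; σ²_H = ((13−5)/6)² = 1.778
te_I = (1 + 4·2 + 3)/6 = 12/6 = 2; σ²_I = ((3−1)/6)² = 0.111
te_J = (1 + 4·5 + 9)/6 = 30/6 = 5; σ²_J = ((9−1)/6)² = 1.778

Forward pass:
ES_A = 0; EF_A = 6
ES_B = 0; EF_B = 8
ES_C = 0; EF_C = 12
ES_D = max(EF_A=6, EF_C=12) = 12; EF_D = 12+11 = 23
ES_E = max(EF_B=8, EF_C=12) = 12; EF_E = 12+3 = 15
ES_F = 6; EF_F = 6+14 = 20
ES_G = 12; EF_G = 12+12 = 24
ES_H = 6; EF_H = 6+7 = 13
ES_I = 8; EF_I = 8+2 = 10
ES_J = max(EF_D=23, EF_E=15, EF_F=20, EF_G=24, EF_H=13, EF_I=10) = 24; EF_J = 24+5 = 29
Expected project duration μ = 29 weeks. Critical path: C → G → J.

Variances on critical path: σ²_C=7.111, σ²_G=2.778, σ²_J=1.778.
Largest is σ²_C = 7.111.

C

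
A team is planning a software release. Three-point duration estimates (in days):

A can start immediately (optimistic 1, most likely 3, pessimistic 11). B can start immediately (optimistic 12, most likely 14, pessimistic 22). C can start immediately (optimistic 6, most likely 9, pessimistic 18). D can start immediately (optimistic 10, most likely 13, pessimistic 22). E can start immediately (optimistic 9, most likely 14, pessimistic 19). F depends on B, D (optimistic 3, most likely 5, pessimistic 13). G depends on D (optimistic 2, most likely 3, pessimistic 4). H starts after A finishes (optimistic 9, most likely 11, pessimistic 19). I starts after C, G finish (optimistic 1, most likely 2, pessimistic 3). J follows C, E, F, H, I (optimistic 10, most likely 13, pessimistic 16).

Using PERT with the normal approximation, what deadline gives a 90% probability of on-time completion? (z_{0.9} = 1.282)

37.3 days

te_A = (1 + 4·3 + 11)/6 = 24/6 = 4; σ²_A = ((11−1)/6)² = 2.778
te_B = (12 + 4·14 + 22)/6 = 90/6 = 15; σ²_B = ((22−12)/6)² = 2.778
te_C = (6 + 4·9 + 18)/6 = 60/6 = 10; σ²_C = ((18−6)/6)² = 4.000
te_D = (10 + 4·13 + 22)/6 = 84/6 = 14; σ²_D = ((22−10)/6)² = 4.000
te_E = (9 + 4·14 + 19)/6 = 84/6 = 14; σ²_E = ((19−9)/6)² = 2.778
te_F = (3 + 4·5 + 13)/6 = 36/6 = 6; σ²_F = ((13−3)/6)² = 2.778
te_G = (2 + 4·3 + 4)/6 = 18/6 = 3; σ²_G = ((4−2)/6)² = 0.111
te_H = (9 + 4·11 + 19)/6 = 72/6 = 12; σ²_H = ((19−9)/6)² = 2.778
te_I = (1 + 4·2 + 3)/6 = 12/6 = 2; σ²_I = ((3−1)/6)² = 0.111
te_J = (10 + 4·13 + 16)/6 = 78/6 = 13; σ²_J = ((16−10)/6)² = 1.000

Forward pass:
ES_A = 0; EF_A = 4
ES_B = 0; EF_B = 15
ES_C = 0; EF_C = 10
ES_D = 0; EF_D = 14
ES_E = 0; EF_E = 14
ES_F = max(EF_B=15, EF_D=14) = 15; EF_F = 15+6 = 21
ES_G = 14; EF_G = 14+3 = 17
ES_H = 4; EF_H = 4+12 = 16
ES_I = max(EF_C=10, EF_G=17) = 17; EF_I = 17+2 = 19
ES_J = max(EF_C=10, EF_E=14, EF_F=21, EF_H=16, EF_I=19) = 21; EF_J = 21+13 = 34
Expected project duration μ = 34 days. Critical path: B → F → J.

Variance along critical path = 2.778 + 2.778 + 1.000 = 6.556; σ = 2.560 days.
D = μ + z·σ = 34 + 1.282·2.560 = 37.3 days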